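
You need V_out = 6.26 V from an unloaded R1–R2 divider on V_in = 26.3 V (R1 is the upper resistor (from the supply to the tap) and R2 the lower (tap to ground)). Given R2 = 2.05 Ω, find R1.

R1 ≈ 6.56 Ω

The divider ratio is R2/(R1+R2) = 6.26/26.3 = 0.2380.
So R1 = R2 · (V_in/V_out − 1) = 2.05 × (26.3/6.26 − 1) = 2.05 × 3.201 = 6.563 Ω.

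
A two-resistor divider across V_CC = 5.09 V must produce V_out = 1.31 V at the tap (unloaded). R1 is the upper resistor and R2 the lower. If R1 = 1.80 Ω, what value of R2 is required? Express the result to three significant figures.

The divider ratio is R2/(R1+R2) = 1.31/5.09 = 0.2574.
Rearranging, R2 = R1·k/(1−k) = 1.80 × 0.3466 = 0.6238 Ω.

R2 ≈ 0.624 Ω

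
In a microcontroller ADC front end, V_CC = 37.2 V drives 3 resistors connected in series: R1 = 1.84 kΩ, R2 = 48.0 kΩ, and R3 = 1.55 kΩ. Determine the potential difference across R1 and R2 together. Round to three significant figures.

ΣR = 1.84 + 48.0 + 1.55 = 51.39 kΩ.
R_{R1..R2} = 1.84 + 48.0 = 49.84 kΩ.
Voltage divider: V = V_CC · (49.84 / 51.39) = 37.2 × 0.9698 = 36.08 V.

V ≈ 36.1 V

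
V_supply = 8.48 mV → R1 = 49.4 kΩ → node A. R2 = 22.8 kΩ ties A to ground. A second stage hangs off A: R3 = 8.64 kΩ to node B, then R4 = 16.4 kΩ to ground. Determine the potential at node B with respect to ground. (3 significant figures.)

V_B ≈ 1.08 mV

The second stage (R3 + R4 = 25.04 kΩ) loads node A in parallel with R2.
Effective lower resistance at A: R2 ‖ 25.04 = 11.93 kΩ.
V_A = 8.48 × 11.93/(49.4 + 11.93) = 1.650 mV.
V_B = V_A × 0.6550 = 1.081 mV.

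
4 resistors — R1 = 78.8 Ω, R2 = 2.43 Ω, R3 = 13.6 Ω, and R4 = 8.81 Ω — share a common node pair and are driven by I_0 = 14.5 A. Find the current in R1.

Conductances: ΣG = 1/78.8 + 1/2.43 + 1/13.6 + 1/8.81 = 0.6112 (1/Ω).
R1 takes the fraction G_k/ΣG = 0.01269/0.6112 = 0.02076, so I = 14.5 × 0.02076 = 0.3010 A.

I ≈ 0.301 A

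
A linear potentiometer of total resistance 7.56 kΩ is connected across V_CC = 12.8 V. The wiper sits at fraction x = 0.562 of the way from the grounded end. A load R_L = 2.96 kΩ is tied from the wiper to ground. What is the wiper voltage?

The pot divides into 3.311 kΩ above the wiper and 4.249 kΩ below.
Lower segment in parallel with the load: 4.249 ‖ 2.96 = 1.745 kΩ.
Then V_out = V_CC · 1.745/(3.311 + 1.745) = 4.417 V.

V_out ≈ 4.42 V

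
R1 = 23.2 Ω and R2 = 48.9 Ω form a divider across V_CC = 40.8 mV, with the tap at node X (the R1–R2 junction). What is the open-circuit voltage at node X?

V_th ≈ 27.7 mV

V_th is the unloaded tap voltage: V_CC · R2/(R1+R2) = 40.8 × 0.6782 = 27.67 mV.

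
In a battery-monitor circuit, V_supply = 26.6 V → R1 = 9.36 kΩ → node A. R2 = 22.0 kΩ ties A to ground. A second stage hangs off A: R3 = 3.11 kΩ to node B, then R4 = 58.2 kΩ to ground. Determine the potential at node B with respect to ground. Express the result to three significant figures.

V_B ≈ 16.0 V

Node A sees R2 in parallel with the series input of stage 2, R3 + R4 = 61.31 kΩ.
Effective lower resistance at A: R2 ‖ 61.31 = 16.19 kΩ.
So V_A = 26.6 × 0.6337 = 16.86 V.
V_B = V_A × 0.9493 = 16.00 V.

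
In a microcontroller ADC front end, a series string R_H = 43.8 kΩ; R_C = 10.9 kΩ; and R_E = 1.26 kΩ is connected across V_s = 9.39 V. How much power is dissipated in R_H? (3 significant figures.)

P ≈ 1.23 mW

Series current I = V_s/ΣR = 9.39/55.96 = 0.1678 mA.
P = I²R = 0.02816 × 43.8 = 1.233 mW.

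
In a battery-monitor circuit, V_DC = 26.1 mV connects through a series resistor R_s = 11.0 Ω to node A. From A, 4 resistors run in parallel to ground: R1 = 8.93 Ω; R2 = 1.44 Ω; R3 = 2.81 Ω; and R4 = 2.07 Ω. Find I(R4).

Parallel bank: R_p = 1/(1/8.93 + 1/1.44 + 1/2.81 + 1/2.07) = 0.6078 Ω.
Node voltage V_A = V_DC · R_p/(R_s + R_p) = 26.1 × 0.05236 = 1.367 mV.
Branch current I = V_A/R4 = 1.367/2.07 = 0.6602 mA.

I ≈ 0.660 mA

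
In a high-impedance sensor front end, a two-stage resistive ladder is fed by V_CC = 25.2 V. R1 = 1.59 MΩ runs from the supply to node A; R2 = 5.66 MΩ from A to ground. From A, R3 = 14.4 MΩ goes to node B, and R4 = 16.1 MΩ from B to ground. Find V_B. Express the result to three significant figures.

Looking into the second stage from A: R3 + R4 = 30.50 MΩ appears in parallel with R2.
Effective lower resistance at A: R2 ‖ 30.50 = 4.774 MΩ.
V_A = 25.2 × 4.774/(1.59 + 4.774) = 18.90 V.
Stage 2 is unloaded, so V_B = V_A · R4/(R3+R4) = 18.90 × 16.1/30.50 = 9.979 V.

V_B ≈ 9.98 V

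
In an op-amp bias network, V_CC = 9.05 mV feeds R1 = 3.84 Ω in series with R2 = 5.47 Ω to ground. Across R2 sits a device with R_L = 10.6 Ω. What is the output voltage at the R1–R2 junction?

First combine the lower leg with the load: R2 ‖ R_L = 3.608 Ω.
Then V_out = V_CC · R2'/(R1 + R2') = 9.05 × 3.608/7.448 = 4.384 mV.
(Unloaded it would be 5.32 mV; the load pulls it down.)

V_out ≈ 4.38 mV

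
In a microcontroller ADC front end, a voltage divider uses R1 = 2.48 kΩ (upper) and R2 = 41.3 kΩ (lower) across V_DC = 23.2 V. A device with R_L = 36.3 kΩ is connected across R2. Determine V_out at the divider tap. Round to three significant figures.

R2 ‖ R_L = (41.3 × 36.3)/(41.3 + 36.3) = 19.32 kΩ.
Now apply the divider: V_out = 23.2 × 0.8862 = 20.56 V.

V_out ≈ 20.6 V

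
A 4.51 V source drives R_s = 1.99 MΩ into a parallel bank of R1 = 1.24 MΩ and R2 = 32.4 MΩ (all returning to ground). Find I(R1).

Parallel bank: R_p = 1/(1/1.24 + 1/32.4) = 1.194 MΩ.
Node voltage V_A = V_DC · R_p/(R_s + R_p) = 4.51 × 0.3751 = 1.692 V.
I(R1) = V_A / R1 = 1.692/1.24 = 1.364 µA.

I ≈ 1.36 µA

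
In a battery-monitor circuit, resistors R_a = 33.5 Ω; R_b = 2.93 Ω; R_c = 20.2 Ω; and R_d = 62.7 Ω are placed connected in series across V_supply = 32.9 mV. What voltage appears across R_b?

Series total: ΣR = 33.5 + 2.93 + 20.2 + 62.7 = 119.3 Ω.
V = V_supply · R/ΣR = 32.9 × 0.02455 = 0.8078 mV.

V ≈ 0.808 mV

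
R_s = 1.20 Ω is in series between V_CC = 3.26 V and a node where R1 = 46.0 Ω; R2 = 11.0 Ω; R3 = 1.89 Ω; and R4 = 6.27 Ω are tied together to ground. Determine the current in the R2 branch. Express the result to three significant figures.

I ≈ 0.151 A

Equivalent of the parallel group: R_p = 1.248 Ω.
Node voltage V_A = V_CC · R_p/(R_s + R_p) = 3.26 × 0.5098 = 1.662 V.
Branch current I = V_A/R2 = 1.662/11.0 = 0.1511 A.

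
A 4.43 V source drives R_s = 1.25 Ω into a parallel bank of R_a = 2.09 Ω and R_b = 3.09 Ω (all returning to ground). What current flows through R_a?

Combine the parallel branches: R_p = (1/2.09 + 1/3.09)⁻¹ = 1.247 Ω.
V_A = 4.43 × 1.247/2.497 = 2.212 V.
Branch current I = V_A/R_a = 2.212/2.09 = 1.058 A.
(Equivalently: I_total = 1.774 A, then current-divider fraction G_k/ΣG = 0.5965.)

I ≈ 1.06 A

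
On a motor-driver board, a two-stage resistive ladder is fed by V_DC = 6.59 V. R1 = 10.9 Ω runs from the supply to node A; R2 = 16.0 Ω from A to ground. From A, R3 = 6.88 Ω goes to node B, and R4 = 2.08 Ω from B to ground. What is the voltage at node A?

Node A sees R2 in parallel with the series input of stage 2, R3 + R4 = 8.960 Ω.
Effective lower resistance at A: R2 ‖ 8.960 = 5.744 Ω.
V_A = 6.59 × 5.744/(10.9 + 5.744) = 2.274 V.

V_A ≈ 2.27 V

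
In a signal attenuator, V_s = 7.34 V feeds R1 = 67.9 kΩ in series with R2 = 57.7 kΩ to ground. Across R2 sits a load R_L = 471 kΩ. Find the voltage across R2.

V_out ≈ 3.16 V

First combine the lower leg with the load: R2 ‖ R_L = 51.40 kΩ.
Voltage divider with the loaded lower leg: V_out = 7.34 × 51.40/(67.9 + 51.40) = 7.34 × 0.4309 = 3.163 V.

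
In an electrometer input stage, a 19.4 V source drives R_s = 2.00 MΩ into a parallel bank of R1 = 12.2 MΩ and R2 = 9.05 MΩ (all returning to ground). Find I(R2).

Equivalent of the parallel group: R_p = 5.196 MΩ.
V_A = 19.4 × 5.196/7.196 = 14.01 V.
Branch current I = V_A/R2 = 14.01/9.05 = 1.548 µA.

I ≈ 1.55 µA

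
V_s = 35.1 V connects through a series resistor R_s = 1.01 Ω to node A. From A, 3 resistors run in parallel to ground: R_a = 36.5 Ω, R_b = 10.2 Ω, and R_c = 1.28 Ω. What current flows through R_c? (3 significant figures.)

Parallel bank: R_p = 1/(1/36.5 + 1/10.2 + 1/1.28) = 1.103 Ω.
V_A = 35.1 × 1.103/2.113 = 18.32 V.
Branch current I = V_A/R_c = 18.32/1.28 = 14.31 A.

I ≈ 14.3 A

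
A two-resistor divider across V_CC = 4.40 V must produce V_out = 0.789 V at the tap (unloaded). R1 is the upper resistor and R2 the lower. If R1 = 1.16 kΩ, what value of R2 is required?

Required fraction k = V_out/V_CC = 0.1793.
R2 = R1 · 0.1793/(1 − 0.1793) = 0.2535 kΩ.

R2 ≈ 0.253 kΩ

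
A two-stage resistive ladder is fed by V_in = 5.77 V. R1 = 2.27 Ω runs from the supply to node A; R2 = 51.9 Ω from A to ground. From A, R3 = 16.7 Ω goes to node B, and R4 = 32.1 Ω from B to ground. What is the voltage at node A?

V_A ≈ 5.29 V

Looking into the second stage from A: R3 + R4 = 48.80 Ω appears in parallel with R2.
Effective lower resistance at A: R2 ‖ 48.80 = 25.15 Ω.
V_A = 5.77 × 25.15/(2.27 + 25.15) = 5.292 V.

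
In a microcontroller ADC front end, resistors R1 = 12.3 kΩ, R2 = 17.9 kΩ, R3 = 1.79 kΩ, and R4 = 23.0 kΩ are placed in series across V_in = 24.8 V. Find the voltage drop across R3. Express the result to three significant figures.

V ≈ 0.807 V

ΣR = 12.3 + 17.9 + 1.79 + 23.0 = 54.99 kΩ.
By the voltage-divider rule, V = 24.8 × 1.790/54.99 = 0.8073 V.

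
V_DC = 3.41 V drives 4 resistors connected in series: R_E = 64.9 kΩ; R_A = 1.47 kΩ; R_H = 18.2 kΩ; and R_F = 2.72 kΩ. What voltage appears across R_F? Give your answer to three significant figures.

V ≈ 0.106 V

Series total: ΣR = 64.9 + 1.47 + 18.2 + 2.72 = 87.29 kΩ.
Voltage divider: V = V_DC · (2.720 / 87.29) = 3.41 × 0.03116 = 0.1063 V.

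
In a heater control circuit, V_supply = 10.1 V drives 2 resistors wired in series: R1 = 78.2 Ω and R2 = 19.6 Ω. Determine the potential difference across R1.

V ≈ 8.08 V

Series total: ΣR = 78.2 + 19.6 = 97.80 Ω.
Voltage divider: V = V_supply · (78.20 / 97.80) = 10.1 × 0.7996 = 8.076 V.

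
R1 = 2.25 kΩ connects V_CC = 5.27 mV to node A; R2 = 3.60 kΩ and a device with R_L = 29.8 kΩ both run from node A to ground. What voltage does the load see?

First combine the lower leg with the load: R2 ‖ R_L = 3.212 kΩ.
Voltage divider with the loaded lower leg: V_out = 5.27 × 3.212/(2.25 + 3.212) = 5.27 × 0.5881 = 3.099 mV.
(Unloaded it would be 3.24 mV; the load pulls it down.)

V_out ≈ 3.10 mV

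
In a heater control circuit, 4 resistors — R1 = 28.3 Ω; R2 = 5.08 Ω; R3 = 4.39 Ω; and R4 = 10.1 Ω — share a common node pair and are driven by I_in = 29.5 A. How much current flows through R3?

Total conductance ΣG = 1/28.3 + 1/5.08 + 1/4.39 + 1/10.1 = 0.5590 (units of 1/Ω).
By the current-divider rule, I = I_in · G_k/ΣG = 29.5 × 0.4075 = 12.02 A.

I ≈ 12.0 A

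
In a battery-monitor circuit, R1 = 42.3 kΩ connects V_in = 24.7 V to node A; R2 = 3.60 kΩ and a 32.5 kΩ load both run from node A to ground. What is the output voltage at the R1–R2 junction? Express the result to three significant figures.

R2 ‖ R_L = (3.60 × 32.5)/(3.60 + 32.5) = 3.241 kΩ.
Then V_out = V_in · R2'/(R1 + R2') = 24.7 × 3.241/45.54 = 1.758 V.

V_out ≈ 1.76 V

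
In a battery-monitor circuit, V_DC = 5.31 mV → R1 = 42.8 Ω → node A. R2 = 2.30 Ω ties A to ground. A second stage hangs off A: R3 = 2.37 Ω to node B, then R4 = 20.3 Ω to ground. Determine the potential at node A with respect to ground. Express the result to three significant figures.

Node A sees R2 in parallel with the series input of stage 2, R3 + R4 = 22.67 Ω.
R2 ‖ (R3+R4) = 2.088 Ω.
V_A = 5.31 × 2.088/(42.8 + 2.088) = 0.2470 mV.

V_A ≈ 0.247 mV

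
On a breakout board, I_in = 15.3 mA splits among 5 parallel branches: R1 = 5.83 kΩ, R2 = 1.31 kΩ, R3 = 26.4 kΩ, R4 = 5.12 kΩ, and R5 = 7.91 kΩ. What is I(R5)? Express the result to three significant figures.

Conductances: ΣG = 1/5.83 + 1/1.31 + 1/26.4 + 1/5.12 + 1/7.91 = 1.294 (1/kΩ).
Current divider: I(R5) = I_in · G_k/ΣG = 15.3 × (0.1264/1.294) = 15.3 × 0.09766 = 1.494 mA.

I ≈ 1.49 mA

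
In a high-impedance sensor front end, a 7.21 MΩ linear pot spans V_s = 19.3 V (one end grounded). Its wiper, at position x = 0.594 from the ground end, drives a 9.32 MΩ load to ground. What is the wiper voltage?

V_out ≈ 9.66 V

Lower segment x·R_p = 4.283 MΩ; upper segment (1−x)·R_p = 2.927 MΩ.
Lower segment in parallel with the load: 4.283 ‖ 9.32 = 2.934 MΩ.
Loaded-divider output: V_out = 19.3 × 0.5006 = 9.662 V.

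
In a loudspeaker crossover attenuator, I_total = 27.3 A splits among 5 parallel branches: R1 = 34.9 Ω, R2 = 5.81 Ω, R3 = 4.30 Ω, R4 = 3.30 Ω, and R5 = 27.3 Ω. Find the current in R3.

ΣG = 1/34.9 + 1/5.81 + 1/4.30 + 1/3.30 + 1/27.3 = 0.7730.
Current divider: I(R3) = I_total · G_k/ΣG = 27.3 × (0.2326/0.7730) = 27.3 × 0.3009 = 8.213 A.

I ≈ 8.21 A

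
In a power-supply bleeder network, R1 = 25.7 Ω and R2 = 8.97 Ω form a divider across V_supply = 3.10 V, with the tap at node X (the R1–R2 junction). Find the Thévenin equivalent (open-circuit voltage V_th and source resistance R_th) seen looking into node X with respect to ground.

V_th ≈ 0.802 V, R_th ≈ 6.65 Ω

Open-circuit (no load on X): V_th = V_supply · R2/(R1 + R2) = 3.10 × 8.97/(25.70 + 8.97) = 0.8020 V.
With V_supply suppressed (replaced by a short), R_th = R1 ‖ R2 = (25.70 × 8.97)/(25.70 + 8.97) = 6.649 Ω.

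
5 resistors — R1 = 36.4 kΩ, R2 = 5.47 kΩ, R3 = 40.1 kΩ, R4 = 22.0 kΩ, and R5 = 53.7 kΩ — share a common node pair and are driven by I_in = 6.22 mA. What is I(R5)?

I ≈ 0.387 mA

ΣG = 1/36.4 + 1/5.47 + 1/40.1 + 1/22.0 + 1/53.7 = 0.2993.
Current divider: I(R5) = I_in · G_k/ΣG = 6.22 × (0.01862/0.2993) = 6.22 × 0.06222 = 0.3870 mA.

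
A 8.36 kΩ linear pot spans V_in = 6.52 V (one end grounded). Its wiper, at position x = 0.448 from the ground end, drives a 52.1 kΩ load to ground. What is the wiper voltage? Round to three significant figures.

The pot divides into 4.615 kΩ above the wiper and 3.745 kΩ below.
R_L loads the lower segment: effective lower R = 3.494 kΩ.
Then V_out = V_in · 3.494/(4.615 + 3.494) = 2.809 V.

V_out ≈ 2.81 V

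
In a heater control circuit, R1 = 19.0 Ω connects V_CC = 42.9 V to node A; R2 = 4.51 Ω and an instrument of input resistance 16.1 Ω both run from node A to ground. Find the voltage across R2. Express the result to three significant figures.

V_out ≈ 6.71 V

R2 ‖ R_L = (4.51 × 16.1)/(4.51 + 16.1) = 3.523 Ω.
Voltage divider with the loaded lower leg: V_out = 42.9 × 3.523/(19.0 + 3.523) = 42.9 × 0.1564 = 6.710 V.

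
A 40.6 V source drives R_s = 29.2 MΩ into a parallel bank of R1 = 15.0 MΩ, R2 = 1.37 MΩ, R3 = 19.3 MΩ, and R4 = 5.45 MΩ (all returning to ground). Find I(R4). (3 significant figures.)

Equivalent of the parallel group: R_p = 0.9691 MΩ.
V_A = 40.6 × 0.9691/30.17 = 1.304 V.
Branch current I = V_A/R4 = 1.304/5.45 = 0.2393 µA.
(Equivalently: I_total = 1.346 µA, then current-divider fraction G_k/ΣG = 0.1778.)

I ≈ 0.239 µA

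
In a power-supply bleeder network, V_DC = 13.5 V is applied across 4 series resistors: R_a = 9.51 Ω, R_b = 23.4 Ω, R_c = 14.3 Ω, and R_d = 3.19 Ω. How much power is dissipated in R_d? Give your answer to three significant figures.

Series current I = V_DC/ΣR = 13.5/50.40 = 0.2679 A.
P = I²R = 0.07175 × 3.19 = 0.2289 W.

P ≈ 0.229 W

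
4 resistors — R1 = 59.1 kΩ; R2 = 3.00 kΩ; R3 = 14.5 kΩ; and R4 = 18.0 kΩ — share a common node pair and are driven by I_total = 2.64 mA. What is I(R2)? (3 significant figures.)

ΣG = 1/59.1 + 1/3.00 + 1/14.5 + 1/18.0 = 0.4748.
By the current-divider rule, I = I_total · G_k/ΣG = 2.64 × 0.7021 = 1.854 mA.

I ≈ 1.85 mA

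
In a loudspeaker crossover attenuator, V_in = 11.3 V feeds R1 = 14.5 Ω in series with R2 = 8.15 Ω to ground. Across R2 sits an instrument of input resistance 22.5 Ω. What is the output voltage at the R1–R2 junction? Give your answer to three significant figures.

R2 ‖ R_L = (8.15 × 22.5)/(8.15 + 22.5) = 5.983 Ω.
Then V_out = V_in · R2'/(R1 + R2') = 11.3 × 5.983/20.48 = 3.301 V.

V_out ≈ 3.30 V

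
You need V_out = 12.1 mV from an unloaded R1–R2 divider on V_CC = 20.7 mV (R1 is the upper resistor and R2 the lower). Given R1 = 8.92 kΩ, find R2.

V_out/V_CC = R2/(R1+R2) = 0.5845.
So R2 = R1 · V_out/(V_CC − V_out) = 8.92 × 12.1/(20.7 − 12.1) = 8.92 × 1.407 = 12.55 kΩ.

R2 ≈ 12.6 kΩ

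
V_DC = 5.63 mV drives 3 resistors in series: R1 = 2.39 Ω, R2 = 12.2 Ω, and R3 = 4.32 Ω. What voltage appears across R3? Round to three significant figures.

ΣR = 2.39 + 12.2 + 4.32 = 18.91 Ω.
V = V_DC · R/ΣR = 5.63 × 0.2285 = 1.286 mV.

V ≈ 1.29 mV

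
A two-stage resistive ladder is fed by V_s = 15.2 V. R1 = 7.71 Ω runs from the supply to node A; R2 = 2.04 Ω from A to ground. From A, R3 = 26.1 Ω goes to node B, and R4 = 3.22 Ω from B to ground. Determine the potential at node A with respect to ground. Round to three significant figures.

V_A ≈ 3.01 V

Node A sees R2 in parallel with the series input of stage 2, R3 + R4 = 29.32 Ω.
Effective lower resistance at A: R2 ‖ 29.32 = 1.907 Ω.
First divider: V_A = V_s · 1.907/(7.71 + 1.907) = 3.014 V.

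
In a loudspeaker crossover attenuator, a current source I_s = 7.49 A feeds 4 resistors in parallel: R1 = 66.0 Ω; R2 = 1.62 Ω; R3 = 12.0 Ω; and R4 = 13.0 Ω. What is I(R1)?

Conductances: ΣG = 1/66.0 + 1/1.62 + 1/12.0 + 1/13.0 = 0.7927 (1/Ω).
Current divider: I(R1) = I_s · G_k/ΣG = 7.49 × (0.01515/0.7927) = 7.49 × 0.01911 = 0.1432 A.

I ≈ 0.143 A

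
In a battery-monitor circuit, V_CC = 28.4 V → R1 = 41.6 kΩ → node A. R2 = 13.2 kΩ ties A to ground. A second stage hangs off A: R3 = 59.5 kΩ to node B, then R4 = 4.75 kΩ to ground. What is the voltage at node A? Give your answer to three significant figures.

V_A ≈ 5.92 V

Looking into the second stage from A: R3 + R4 = 64.25 kΩ appears in parallel with R2.
Effective lower resistance at A: R2 ‖ 64.25 = 10.95 kΩ.
First divider: V_A = V_CC · 10.95/(41.6 + 10.95) = 5.918 V.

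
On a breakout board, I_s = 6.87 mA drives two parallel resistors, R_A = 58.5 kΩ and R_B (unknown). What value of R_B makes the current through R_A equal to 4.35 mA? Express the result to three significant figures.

Two-branch current divider: I_A = I_s · R_B/(R_A + R_B).
4.35/6.87 = R_B/(R_A + R_B) → R_B = R_A · (0.6332)/(1 − 0.6332) = 58.5 × 1.726 = 101.0 kΩ.

R_B ≈ 101 kΩ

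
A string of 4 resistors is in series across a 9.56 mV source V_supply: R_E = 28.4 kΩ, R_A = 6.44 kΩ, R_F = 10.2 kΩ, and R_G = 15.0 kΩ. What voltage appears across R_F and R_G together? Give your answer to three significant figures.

ΣR = 28.4 + 6.44 + 10.2 + 15.0 = 60.04 kΩ.
R_{R_F..R_G} = 10.2 + 15.0 = 25.20 kΩ.
By the voltage-divider rule, V = 9.56 × 25.20/60.04 = 4.013 mV.

V ≈ 4.01 mV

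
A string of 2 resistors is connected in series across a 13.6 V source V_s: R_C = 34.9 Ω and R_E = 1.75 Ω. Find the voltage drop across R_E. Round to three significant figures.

ΣR = 34.9 + 1.75 = 36.65 Ω.
V = V_s · R/ΣR = 13.6 × 0.04775 = 0.6494 V.

V ≈ 0.649 V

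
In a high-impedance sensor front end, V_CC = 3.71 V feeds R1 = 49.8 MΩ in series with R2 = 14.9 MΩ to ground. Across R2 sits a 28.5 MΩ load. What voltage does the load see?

V_out ≈ 0.609 V

First combine the lower leg with the load: R2 ‖ R_L = 9.785 MΩ.
Then V_out = V_CC · R2'/(R1 + R2') = 3.71 × 9.785/59.58 = 0.6092 V.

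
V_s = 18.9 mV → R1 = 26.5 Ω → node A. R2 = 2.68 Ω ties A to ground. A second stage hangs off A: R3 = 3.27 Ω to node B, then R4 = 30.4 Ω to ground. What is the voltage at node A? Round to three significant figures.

V_A ≈ 1.62 mV

Node A sees R2 in parallel with the series input of stage 2, R3 + R4 = 33.67 Ω.
R2 ‖ (R3+R4) = 2.482 Ω.
First divider: V_A = V_s · 2.482/(26.5 + 2.482) = 1.619 mV.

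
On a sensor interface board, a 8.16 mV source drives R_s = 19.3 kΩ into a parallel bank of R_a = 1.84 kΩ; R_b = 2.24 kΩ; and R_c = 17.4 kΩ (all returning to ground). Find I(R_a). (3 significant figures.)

Combine the parallel branches: R_p = (1/1.84 + 1/2.24 + 1/17.4)⁻¹ = 0.9548 kΩ.
Node voltage V_A = V_s · R_p/(R_s + R_p) = 8.16 × 0.04714 = 0.3846 mV.
I(R_a) = V_A / R_a = 0.3846/1.84 = 0.2090 µA.
(Check via current divider: I_total = 0.4029 µA; share G_k/ΣG = 0.5189 → same result.)

I ≈ 0.209 µA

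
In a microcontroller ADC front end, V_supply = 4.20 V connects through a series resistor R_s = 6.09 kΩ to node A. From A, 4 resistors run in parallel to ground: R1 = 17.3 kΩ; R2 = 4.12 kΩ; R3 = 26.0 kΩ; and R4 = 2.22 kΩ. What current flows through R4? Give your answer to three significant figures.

Equivalent of the parallel group: R_p = 1.267 kΩ.
Node voltage V_A = V_supply · R_p/(R_s + R_p) = 4.20 × 0.1722 = 0.7232 V.
Branch current I = V_A/R4 = 0.7232/2.22 = 0.3258 mA.

I ≈ 0.326 mA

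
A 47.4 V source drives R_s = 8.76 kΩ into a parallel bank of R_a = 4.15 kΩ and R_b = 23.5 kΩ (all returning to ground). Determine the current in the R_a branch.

Parallel bank: R_p = 1/(1/4.15 + 1/23.5) = 3.527 kΩ.
V_A = 47.4 × 3.527/12.29 = 13.61 V.
I(R_a) = V_A / R_a = 13.61/4.15 = 3.279 mA.
(Check via current divider: I_total = 3.858 mA; share G_k/ΣG = 0.8499 → same result.)

I ≈ 3.28 mA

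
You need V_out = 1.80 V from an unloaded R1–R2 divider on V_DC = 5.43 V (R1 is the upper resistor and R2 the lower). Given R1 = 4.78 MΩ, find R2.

R2 ≈ 2.37 MΩ

V_out/V_DC = R2/(R1+R2) = 0.3315.
Rearranging, R2 = R1·k/(1−k) = 4.78 × 0.4959 = 2.370 MΩ.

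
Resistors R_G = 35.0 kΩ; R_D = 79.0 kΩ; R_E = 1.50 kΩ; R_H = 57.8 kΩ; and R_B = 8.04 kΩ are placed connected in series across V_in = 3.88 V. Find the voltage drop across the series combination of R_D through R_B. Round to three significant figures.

Series total: ΣR = 35.0 + 79.0 + 1.50 + 57.8 + 8.04 = 181.3 kΩ.
R_{R_D..R_B} = 79.0 + 1.50 + 57.8 + 8.04 = 146.3 kΩ.
V = V_in · R/ΣR = 3.88 × 0.8070 = 3.131 V.

V ≈ 3.13 V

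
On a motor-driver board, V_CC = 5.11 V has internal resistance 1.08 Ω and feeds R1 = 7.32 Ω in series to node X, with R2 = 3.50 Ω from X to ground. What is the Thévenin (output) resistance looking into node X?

R_th ≈ 2.47 Ω

R1' = 1.08 + 7.32 = 8.400 Ω (source resistance + R1).
Looking into X with the source shorted: R_th = R1'·R2/(R1'+R2) = 8.400 × 3.50/11.90 = 2.471 Ω.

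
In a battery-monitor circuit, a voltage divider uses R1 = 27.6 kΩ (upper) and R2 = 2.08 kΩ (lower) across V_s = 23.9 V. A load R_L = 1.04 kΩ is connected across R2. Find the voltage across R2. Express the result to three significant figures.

First combine the lower leg with the load: R2 ‖ R_L = 0.6933 kΩ.
Now apply the divider: V_out = 23.9 × 0.02451 = 0.5857 V.
(Unloaded it would be 1.67 V; the load pulls it down.)

V_out ≈ 0.586 V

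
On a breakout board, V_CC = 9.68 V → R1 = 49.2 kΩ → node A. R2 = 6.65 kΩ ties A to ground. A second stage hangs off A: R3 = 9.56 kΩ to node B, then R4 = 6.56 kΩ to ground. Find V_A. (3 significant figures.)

Node A sees R2 in parallel with the series input of stage 2, R3 + R4 = 16.12 kΩ.
R2 ‖ (R3+R4) = 4.708 kΩ.
First divider: V_A = V_CC · 4.708/(49.2 + 4.708) = 0.8454 V.

V_A ≈ 0.845 V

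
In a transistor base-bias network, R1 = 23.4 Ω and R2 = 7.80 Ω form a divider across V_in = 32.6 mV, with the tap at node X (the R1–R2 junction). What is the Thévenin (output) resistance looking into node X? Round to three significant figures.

R_th ≈ 5.85 Ω

With V_in suppressed (replaced by a short), R_th = R1 ‖ R2 = (23.40 × 7.80)/(23.40 + 7.80) = 5.850 Ω.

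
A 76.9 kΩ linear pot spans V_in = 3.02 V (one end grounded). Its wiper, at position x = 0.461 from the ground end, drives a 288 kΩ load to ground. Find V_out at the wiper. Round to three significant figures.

V_out ≈ 1.31 V

Split the track: R_lower = x·R_p = 35.45 kΩ, R_upper = (1−x)·R_p = 41.45 kΩ.
(x·R_p) ‖ R_L = 31.57 kΩ.
V_out = 3.02 × 31.57/(41.45 + 31.57) = 1.306 V.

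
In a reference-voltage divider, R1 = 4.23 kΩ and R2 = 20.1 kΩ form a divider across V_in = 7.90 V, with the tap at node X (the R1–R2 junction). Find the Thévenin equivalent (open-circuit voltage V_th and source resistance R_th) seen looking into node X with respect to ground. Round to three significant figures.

V_th ≈ 6.53 V, R_th ≈ 3.49 kΩ

Open-circuit (no load on X): V_th = V_in · R2/(R1 + R2) = 7.90 × 20.1/(4.230 + 20.1) = 6.527 V.
Looking into X with the source shorted: R_th = R1·R2/(R1+R2) = 4.230 × 20.1/24.33 = 3.495 kΩ.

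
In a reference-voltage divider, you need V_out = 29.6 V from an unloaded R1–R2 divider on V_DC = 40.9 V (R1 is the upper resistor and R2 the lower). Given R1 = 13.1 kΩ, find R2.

The divider ratio is R2/(R1+R2) = 29.6/40.9 = 0.7237.
So R2 = R1 · V_out/(V_DC − V_out) = 13.1 × 29.6/(40.9 − 29.6) = 13.1 × 2.619 = 34.32 kΩ.

R2 ≈ 34.3 kΩ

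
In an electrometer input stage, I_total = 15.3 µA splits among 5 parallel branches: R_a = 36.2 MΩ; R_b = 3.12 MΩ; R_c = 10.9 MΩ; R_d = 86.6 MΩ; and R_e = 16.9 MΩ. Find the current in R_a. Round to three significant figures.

Conductances: ΣG = 1/36.2 + 1/3.12 + 1/10.9 + 1/86.6 + 1/16.9 = 0.5106 (1/MΩ).
By the current-divider rule, I = I_total · G_k/ΣG = 15.3 × 0.05410 = 0.8278 µA.

I ≈ 0.828 µA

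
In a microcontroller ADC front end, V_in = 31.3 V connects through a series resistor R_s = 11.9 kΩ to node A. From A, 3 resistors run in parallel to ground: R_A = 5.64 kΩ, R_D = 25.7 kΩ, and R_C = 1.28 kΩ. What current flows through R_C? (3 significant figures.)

I ≈ 1.90 mA

Equivalent of the parallel group: R_p = 1.003 kΩ.
V_A = 31.3 × 1.003/12.90 = 2.432 V.
Branch current I = V_A/R_C = 2.432/1.28 = 1.900 mA.
(Check via current divider: I_total = 2.426 mA; share G_k/ΣG = 0.7832 → same result.)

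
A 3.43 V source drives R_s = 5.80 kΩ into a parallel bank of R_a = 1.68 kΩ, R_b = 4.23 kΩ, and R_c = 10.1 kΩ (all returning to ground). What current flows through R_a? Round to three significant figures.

I ≈ 0.319 mA

Equivalent of the parallel group: R_p = 1.075 kΩ.
V_A = 3.43 × 1.075/6.875 = 0.5361 V.
I(R_a) = V_A / R_a = 0.5361/1.68 = 0.3191 mA.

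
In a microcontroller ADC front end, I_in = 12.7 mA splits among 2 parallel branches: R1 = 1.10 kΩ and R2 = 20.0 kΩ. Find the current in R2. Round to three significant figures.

I ≈ 0.662 mA

With just two branches, the current splits inversely with resistance.
I(R2) = 12.7 × 1.10/(1.10 + 20.0) = 12.7 × 0.05213 = 0.6621 mA.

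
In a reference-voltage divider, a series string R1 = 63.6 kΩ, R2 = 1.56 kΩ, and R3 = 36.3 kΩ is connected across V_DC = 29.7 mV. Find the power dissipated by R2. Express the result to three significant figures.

P ≈ 0.134 nW

Series current I = V_DC/ΣR = 29.7/101.5 = 0.2927 µA.
P = I²R = 0.08569 × 1.56 = 0.1337 nW.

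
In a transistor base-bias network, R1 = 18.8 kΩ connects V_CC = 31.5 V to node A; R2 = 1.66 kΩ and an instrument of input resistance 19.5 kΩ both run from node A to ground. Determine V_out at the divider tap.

V_out ≈ 2.37 V

The load sits in parallel with R2, giving an effective lower resistance R2' = R2·R_L/(R2+R_L) = 1.530 kΩ.
Now apply the divider: V_out = 31.5 × 0.07525 = 2.370 V.
(Unloaded it would be 2.56 V; the load pulls it down.)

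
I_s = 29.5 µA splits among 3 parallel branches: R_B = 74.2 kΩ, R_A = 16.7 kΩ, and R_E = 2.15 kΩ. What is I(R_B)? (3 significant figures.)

Conductances: ΣG = 1/74.2 + 1/16.7 + 1/2.15 = 0.5385 (1/kΩ).
Current divider: I(R_B) = I_s · G_k/ΣG = 29.5 × (0.01348/0.5385) = 29.5 × 0.02503 = 0.7383 µA.

I ≈ 0.738 µA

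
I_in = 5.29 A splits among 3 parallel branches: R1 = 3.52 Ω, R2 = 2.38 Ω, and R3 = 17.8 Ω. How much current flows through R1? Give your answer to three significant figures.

I ≈ 1.98 A

ΣG = 1/3.52 + 1/2.38 + 1/17.8 = 0.7604.
R1 takes the fraction G_k/ΣG = 0.2841/0.7604 = 0.3736, so I = 5.29 × 0.3736 = 1.976 A.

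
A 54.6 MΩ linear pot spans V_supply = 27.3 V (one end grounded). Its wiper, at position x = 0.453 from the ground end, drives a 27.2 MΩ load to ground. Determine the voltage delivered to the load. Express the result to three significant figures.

V_out ≈ 8.26 V

Lower segment x·R_p = 24.73 MΩ; upper segment (1−x)·R_p = 29.87 MΩ.
(x·R_p) ‖ R_L = 12.95 MΩ.
V_out = 27.3 × 12.95/(29.87 + 12.95) = 8.259 V.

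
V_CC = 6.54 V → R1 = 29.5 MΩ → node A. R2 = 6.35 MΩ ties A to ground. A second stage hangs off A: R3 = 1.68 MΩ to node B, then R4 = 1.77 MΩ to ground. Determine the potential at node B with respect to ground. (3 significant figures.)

The second stage (R3 + R4 = 3.450 MΩ) loads node A in parallel with R2.
R2 ‖ (R3+R4) = 2.235 MΩ.
First divider: V_A = V_CC · 2.235/(29.5 + 2.235) = 0.4607 V.
Then the unloaded second divider: V_B = V_A × R4/(R3+R4) = 0.4607 × 0.5130 = 0.2363 V.

V_B ≈ 0.236 V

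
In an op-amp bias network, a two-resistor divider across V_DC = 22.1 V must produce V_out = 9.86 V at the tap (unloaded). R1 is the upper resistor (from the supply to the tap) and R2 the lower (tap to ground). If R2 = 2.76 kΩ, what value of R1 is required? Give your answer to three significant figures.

R1 ≈ 3.43 kΩ

V_out/V_DC = R2/(R1+R2) = 0.4462.
Rearranging, R1 = R2·(1−k)/k = 2.76 × 1.241 = 3.426 kΩ.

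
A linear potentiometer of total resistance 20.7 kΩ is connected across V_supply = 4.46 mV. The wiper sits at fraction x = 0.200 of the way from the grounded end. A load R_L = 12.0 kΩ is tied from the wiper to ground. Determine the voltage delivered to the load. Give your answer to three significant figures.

V_out ≈ 0.699 mV

Lower segment x·R_p = 4.140 kΩ; upper segment (1−x)·R_p = 16.56 kΩ.
R_L loads the lower segment: effective lower R = 3.078 kΩ.
V_out = 4.46 × 3.078/(16.56 + 3.078) = 0.6991 mV.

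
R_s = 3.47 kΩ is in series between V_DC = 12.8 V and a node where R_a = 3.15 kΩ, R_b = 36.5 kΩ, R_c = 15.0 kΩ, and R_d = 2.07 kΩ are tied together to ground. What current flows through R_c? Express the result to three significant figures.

Parallel bank: R_p = 1/(1/3.15 + 1/36.5 + 1/15.0 + 1/2.07) = 1.118 kΩ.
V_A = 12.8 × 1.118/4.588 = 3.119 V.
Branch current I = V_A/R_c = 3.119/15.0 = 0.2079 mA.
(Check via current divider: I_total = 2.790 mA; share G_k/ΣG = 0.07452 → same result.)

I ≈ 0.208 mA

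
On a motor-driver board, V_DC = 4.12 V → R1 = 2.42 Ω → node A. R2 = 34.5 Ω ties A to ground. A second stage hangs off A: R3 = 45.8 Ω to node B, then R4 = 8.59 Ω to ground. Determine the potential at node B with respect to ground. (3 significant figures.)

V_B ≈ 0.584 V

Node A sees R2 in parallel with the series input of stage 2, R3 + R4 = 54.39 Ω.
R2 ‖ (R3+R4) = 21.11 Ω.
V_A = 4.12 × 21.11/(2.42 + 21.11) = 3.696 V.
V_B = V_A × 0.1579 = 0.5838 V.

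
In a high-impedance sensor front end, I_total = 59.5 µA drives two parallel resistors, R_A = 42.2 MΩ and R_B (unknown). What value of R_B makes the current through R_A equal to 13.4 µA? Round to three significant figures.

The fraction through R_A equals R_B/(R_A+R_B).
With f = 0.2252, R_B = R_A · f/(1−f) = 42.2 × 0.2907 = 12.27 MΩ.

R_B ≈ 12.3 MΩ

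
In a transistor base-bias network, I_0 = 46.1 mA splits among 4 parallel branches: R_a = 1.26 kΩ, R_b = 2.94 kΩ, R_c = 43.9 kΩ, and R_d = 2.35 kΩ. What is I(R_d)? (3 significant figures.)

I ≈ 12.4 mA

Total conductance ΣG = 1/1.26 + 1/2.94 + 1/43.9 + 1/2.35 = 1.582 (units of 1/kΩ).
Current divider: I(R_d) = I_0 · G_k/ΣG = 46.1 × (0.4255/1.582) = 46.1 × 0.2690 = 12.40 mA.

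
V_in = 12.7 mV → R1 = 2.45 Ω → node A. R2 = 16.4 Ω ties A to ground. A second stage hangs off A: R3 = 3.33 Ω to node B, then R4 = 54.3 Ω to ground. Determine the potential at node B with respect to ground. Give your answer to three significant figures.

Looking into the second stage from A: R3 + R4 = 57.63 Ω appears in parallel with R2.
R2 ‖ (R3+R4) = 12.77 Ω.
So V_A = 12.7 × 0.8390 = 10.66 mV.
Then the unloaded second divider: V_B = V_A × R4/(R3+R4) = 10.66 × 0.9422 = 10.04 mV.

V_B ≈ 10.0 mV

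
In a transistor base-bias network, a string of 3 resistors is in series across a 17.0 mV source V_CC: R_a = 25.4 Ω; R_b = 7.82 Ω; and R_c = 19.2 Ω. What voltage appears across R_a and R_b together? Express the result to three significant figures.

V ≈ 10.8 mV

ΣR = 25.4 + 7.82 + 19.2 = 52.42 Ω.
R_{R_a..R_b} = 25.4 + 7.82 = 33.22 Ω.
V = V_CC · R/ΣR = 17.0 × 0.6337 = 10.77 mV.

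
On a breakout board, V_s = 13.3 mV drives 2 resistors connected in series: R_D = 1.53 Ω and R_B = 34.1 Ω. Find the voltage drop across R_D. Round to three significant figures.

V ≈ 0.571 mV

ΣR = 1.53 + 34.1 = 35.63 Ω.
V = V_s · R/ΣR = 13.3 × 0.04294 = 0.5711 mV.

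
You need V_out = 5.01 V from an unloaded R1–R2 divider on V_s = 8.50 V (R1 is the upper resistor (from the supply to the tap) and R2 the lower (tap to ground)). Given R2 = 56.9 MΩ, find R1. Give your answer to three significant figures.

V_out/V_s = R2/(R1+R2) = 0.5894.
Rearranging, R1 = R2·(1−k)/k = 56.9 × 0.6966 = 39.64 MΩ.

R1 ≈ 39.6 MΩ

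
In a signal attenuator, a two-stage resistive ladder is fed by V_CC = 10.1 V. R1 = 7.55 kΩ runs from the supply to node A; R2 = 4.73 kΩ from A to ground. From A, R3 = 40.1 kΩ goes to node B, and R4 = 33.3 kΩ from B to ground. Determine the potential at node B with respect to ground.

V_B ≈ 1.70 V

Node A sees R2 in parallel with the series input of stage 2, R3 + R4 = 73.40 kΩ.
Effective lower resistance at A: R2 ‖ 73.40 = 4.444 kΩ.
So V_A = 10.1 × 0.3705 = 3.742 V.
Then the unloaded second divider: V_B = V_A × R4/(R3+R4) = 3.742 × 0.4537 = 1.698 V.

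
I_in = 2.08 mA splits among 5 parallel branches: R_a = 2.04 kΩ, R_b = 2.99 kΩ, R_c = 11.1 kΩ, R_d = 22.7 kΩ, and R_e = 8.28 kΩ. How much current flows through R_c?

I ≈ 0.174 mA

Total conductance ΣG = 1/2.04 + 1/2.99 + 1/11.1 + 1/22.7 + 1/8.28 = 1.080 (units of 1/kΩ).
By the current-divider rule, I = I_in · G_k/ΣG = 2.08 × 0.08345 = 0.1736 mA.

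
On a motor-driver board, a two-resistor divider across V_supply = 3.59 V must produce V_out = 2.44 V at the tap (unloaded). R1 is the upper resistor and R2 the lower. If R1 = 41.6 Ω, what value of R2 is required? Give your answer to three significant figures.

R2 ≈ 88.3 Ω

The divider ratio is R2/(R1+R2) = 2.44/3.59 = 0.6797.
So R2 = R1 · V_out/(V_supply − V_out) = 41.6 × 2.44/(3.59 − 2.44) = 41.6 × 2.122 = 88.26 Ω.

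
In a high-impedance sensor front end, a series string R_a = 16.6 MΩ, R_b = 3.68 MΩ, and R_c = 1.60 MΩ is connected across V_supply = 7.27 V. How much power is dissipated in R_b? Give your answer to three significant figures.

P ≈ 0.406 µW

The common current is I = 7.27/21.88 = 0.3323 µA.
V(R_b) = I·R = 1.223 V; P = V·I = 1.223 × 0.3323 = 0.4063 µW.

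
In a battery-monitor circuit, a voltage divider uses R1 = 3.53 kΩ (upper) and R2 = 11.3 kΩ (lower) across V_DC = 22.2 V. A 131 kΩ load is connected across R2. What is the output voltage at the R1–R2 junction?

V_out ≈ 16.6 V

R2 ‖ R_L = (11.3 × 131)/(11.3 + 131) = 10.40 kΩ.
Now apply the divider: V_out = 22.2 × 0.7466 = 16.58 V.
(Unloaded it would be 16.9 V; the load pulls it down.)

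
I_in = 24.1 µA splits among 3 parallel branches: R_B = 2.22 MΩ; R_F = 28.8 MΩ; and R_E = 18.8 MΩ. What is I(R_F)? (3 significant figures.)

Conductances: ΣG = 1/2.22 + 1/28.8 + 1/18.8 = 0.5384 (1/MΩ).
R_F takes the fraction G_k/ΣG = 0.03472/0.5384 = 0.06450, so I = 24.1 × 0.06450 = 1.554 µA.

I ≈ 1.55 µA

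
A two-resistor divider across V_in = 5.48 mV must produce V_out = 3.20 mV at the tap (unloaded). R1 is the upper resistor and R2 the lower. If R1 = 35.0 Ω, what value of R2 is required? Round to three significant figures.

V_out/V_in = R2/(R1+R2) = 0.5839.
R2 = R1 · 0.5839/(1 − 0.5839) = 49.12 Ω.

R2 ≈ 49.1 Ω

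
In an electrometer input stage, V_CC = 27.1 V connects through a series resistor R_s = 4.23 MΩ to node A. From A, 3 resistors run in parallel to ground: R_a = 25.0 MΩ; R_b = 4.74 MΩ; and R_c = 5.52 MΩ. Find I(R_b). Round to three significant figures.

Parallel bank: R_p = 1/(1/25.0 + 1/4.74 + 1/5.52) = 2.314 MΩ.
V_A by voltage divider: V_A = 27.1 × 2.314/(4.23 + 2.314) = 9.583 V.
Branch current I = V_A/R_b = 9.583/4.74 = 2.022 µA.

I ≈ 2.02 µA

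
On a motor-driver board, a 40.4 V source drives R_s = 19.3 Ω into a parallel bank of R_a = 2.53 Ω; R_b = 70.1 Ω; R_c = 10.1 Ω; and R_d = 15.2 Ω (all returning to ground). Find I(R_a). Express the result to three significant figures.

I ≈ 1.32 A

Combine the parallel branches: R_p = (1/2.53 + 1/70.1 + 1/10.1 + 1/15.2)⁻¹ = 1.741 Ω.
V_A = 40.4 × 1.741/21.04 = 3.343 V.
Branch current I = V_A/R_a = 3.343/2.53 = 1.321 A.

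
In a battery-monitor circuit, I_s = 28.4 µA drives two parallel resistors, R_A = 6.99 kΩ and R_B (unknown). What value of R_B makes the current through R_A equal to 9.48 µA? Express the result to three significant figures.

In a two-way split, I_A/I_s = R_B/(R_A + R_B).
9.48/28.4 = R_B/(R_A + R_B) → R_B = R_A · (0.3338)/(1 − 0.3338) = 6.99 × 0.5011 = 3.502 kΩ.

R_B ≈ 3.50 kΩ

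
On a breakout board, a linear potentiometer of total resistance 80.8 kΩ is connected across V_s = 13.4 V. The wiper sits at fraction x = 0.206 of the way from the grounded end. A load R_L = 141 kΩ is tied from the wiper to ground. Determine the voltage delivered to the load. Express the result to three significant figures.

The pot divides into 64.16 kΩ above the wiper and 16.64 kΩ below.
Lower segment in parallel with the load: 16.64 ‖ 141 = 14.89 kΩ.
Loaded-divider output: V_out = 13.4 × 0.1883 = 2.524 V.

V_out ≈ 2.52 V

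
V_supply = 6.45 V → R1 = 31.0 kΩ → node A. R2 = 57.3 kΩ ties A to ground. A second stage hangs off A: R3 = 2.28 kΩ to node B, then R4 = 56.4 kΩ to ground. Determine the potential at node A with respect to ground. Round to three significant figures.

V_A ≈ 3.12 V

The second stage (R3 + R4 = 58.68 kΩ) loads node A in parallel with R2.
R2 ‖ (R3+R4) = 28.99 kΩ.
V_A = 6.45 × 28.99/(31.0 + 28.99) = 3.117 V.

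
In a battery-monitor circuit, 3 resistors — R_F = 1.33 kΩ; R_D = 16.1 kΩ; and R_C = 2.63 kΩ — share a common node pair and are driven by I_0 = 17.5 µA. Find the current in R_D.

ΣG = 1/1.33 + 1/16.1 + 1/2.63 = 1.194.
By the current-divider rule, I = I_0 · G_k/ΣG = 17.5 × 0.05201 = 0.9102 µA.

I ≈ 0.910 µA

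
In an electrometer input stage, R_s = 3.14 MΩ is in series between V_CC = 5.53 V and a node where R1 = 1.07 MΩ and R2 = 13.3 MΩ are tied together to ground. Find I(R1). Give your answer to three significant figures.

Parallel bank: R_p = 1/(1/1.07 + 1/13.3) = 0.9903 MΩ.
V_A = 5.53 × 0.9903/4.130 = 1.326 V.
Branch current I = V_A/R1 = 1.326/1.07 = 1.239 µA.

I ≈ 1.24 µA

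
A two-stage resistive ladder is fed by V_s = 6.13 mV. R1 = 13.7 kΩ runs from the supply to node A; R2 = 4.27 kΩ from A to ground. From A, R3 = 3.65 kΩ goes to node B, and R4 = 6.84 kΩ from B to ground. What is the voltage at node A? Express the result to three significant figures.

V_A ≈ 1.11 mV

Node A sees R2 in parallel with the series input of stage 2, R3 + R4 = 10.49 kΩ.
Effective lower resistance at A: R2 ‖ 10.49 = 3.035 kΩ.
V_A = 6.13 × 3.035/(13.7 + 3.035) = 1.112 mV.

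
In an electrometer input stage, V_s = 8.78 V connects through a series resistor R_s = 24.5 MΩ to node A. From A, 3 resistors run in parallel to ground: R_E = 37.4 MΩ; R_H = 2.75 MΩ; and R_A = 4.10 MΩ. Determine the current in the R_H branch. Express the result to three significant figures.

I ≈ 0.193 µA

Parallel bank: R_p = 1/(1/37.4 + 1/2.75 + 1/4.10) = 1.577 MΩ.
V_A by voltage divider: V_A = 8.78 × 1.577/(24.5 + 1.577) = 0.5308 V.
I(R_H) = V_A / R_H = 0.5308/2.75 = 0.1930 µA.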